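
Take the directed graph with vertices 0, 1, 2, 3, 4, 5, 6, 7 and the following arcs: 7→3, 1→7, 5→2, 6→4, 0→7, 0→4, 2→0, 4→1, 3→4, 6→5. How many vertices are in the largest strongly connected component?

{1, 3, 4, 7} are all mutually reachable — one SCC of size 4.
{2} is an SCC by itself.
{6} is an SCC by itself.
{5} is an SCC by itself.
{0} is an SCC by itself.
The largest has 4 vertices.

4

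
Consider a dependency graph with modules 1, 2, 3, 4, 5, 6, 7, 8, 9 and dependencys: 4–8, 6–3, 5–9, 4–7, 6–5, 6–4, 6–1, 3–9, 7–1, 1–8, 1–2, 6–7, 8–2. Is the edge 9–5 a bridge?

No

After removing 9–5, the path 9-3-6-5 still connects them, so the edge is not a bridge.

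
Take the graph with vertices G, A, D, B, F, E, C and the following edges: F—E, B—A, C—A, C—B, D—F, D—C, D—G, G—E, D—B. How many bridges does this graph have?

The edges on the cycle D-G-E-F-D are not bridges since each lies on that cycle.
Every edge lies on some cycle, so there are no bridges.

0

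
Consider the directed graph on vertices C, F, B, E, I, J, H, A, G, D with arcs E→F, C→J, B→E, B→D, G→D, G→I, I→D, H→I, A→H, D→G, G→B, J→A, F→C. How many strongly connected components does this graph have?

{A, B, C, D, E, F, G, H, I, J} are all mutually reachable — one SCC of size 10.
That gives 1 strongly connected component.

1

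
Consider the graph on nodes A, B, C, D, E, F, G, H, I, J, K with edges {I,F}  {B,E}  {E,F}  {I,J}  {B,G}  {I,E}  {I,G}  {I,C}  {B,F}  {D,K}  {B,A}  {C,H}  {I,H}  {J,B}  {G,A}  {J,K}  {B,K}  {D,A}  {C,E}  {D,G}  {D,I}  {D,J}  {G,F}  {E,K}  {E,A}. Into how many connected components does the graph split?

Starting from A we can reach A, B, C, D, E, F, G, H, I, J, K. That is one component of size 11.
Total: 1 component.

1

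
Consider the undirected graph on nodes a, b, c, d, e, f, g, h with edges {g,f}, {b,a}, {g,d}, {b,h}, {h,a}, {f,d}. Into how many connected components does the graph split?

e is isolated — a component by itself.
c is isolated — a component by itself.
Starting from d we can reach d, f, g. That is one component of size 3.
Starting from a we can reach a, b, h. That is one component of size 3.
Total: 4 components.

4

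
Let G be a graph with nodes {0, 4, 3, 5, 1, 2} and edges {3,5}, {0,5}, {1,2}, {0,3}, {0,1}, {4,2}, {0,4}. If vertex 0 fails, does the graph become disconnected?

Deleting 0 raises the number of components from 1 to 2, so 0 is a cut vertex.

Yes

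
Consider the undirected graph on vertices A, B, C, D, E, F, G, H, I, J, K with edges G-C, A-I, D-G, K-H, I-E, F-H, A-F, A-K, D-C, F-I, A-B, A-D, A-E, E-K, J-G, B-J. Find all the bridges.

none

The edges on the cycle A-B-J-G-C-D-A are not bridges since each lies on that cycle.
Every edge lies on some cycle, so there are no bridges.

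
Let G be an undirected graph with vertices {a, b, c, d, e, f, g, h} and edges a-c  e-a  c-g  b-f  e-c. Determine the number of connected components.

h is isolated — a component by itself.
d is isolated — a component by itself.
Starting from b we can reach b, f. That is one component of size 2.
Starting from a we can reach a, c, e, g. That is one component of size 4.
Total: 4 components.

4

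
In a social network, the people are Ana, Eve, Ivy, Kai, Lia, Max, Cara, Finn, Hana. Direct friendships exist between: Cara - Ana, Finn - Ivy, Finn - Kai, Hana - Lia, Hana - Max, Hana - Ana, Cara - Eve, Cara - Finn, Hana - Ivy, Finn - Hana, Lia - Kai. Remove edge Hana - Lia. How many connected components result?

1

Hana and Lia are still connected via Hana-Finn-Kai-Lia, so the component count stays at 1.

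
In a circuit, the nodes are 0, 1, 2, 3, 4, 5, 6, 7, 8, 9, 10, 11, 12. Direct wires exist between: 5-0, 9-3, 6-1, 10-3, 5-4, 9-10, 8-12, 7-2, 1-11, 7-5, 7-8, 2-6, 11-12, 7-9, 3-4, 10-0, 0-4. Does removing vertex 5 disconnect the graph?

No

Deleting 5 leaves 1 component (was 1) (its neighbors 0, 4, 7 remain connected to each other), so 5 is not a cut vertex.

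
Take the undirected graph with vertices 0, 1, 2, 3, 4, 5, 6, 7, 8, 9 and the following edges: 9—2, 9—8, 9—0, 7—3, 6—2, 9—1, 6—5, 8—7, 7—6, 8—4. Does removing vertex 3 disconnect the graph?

Deleting 3 leaves 1 component (was 1), so 3 is not a cut vertex.

No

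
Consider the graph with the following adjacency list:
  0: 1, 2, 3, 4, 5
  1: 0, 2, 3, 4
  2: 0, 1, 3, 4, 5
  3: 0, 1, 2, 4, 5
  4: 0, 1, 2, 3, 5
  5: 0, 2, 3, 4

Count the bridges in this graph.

0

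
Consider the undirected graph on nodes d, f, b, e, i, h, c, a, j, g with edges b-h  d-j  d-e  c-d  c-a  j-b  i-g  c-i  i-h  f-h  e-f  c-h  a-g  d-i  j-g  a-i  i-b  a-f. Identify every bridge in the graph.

none

The edges on the cycle c-d-e-f-a-c are not bridges since each lies on that cycle.
Every edge lies on some cycle, so there are no bridges.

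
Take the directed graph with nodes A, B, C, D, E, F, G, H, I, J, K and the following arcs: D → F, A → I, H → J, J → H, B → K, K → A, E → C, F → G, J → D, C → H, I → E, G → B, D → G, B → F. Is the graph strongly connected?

Yes

From J we can reach every vertex (A, B, C, D, E, F, G, H, I, J, K), and every vertex can reach J (A, B, C, D, E, F, G, H, I, J, K). So the whole graph is one strongly connected component.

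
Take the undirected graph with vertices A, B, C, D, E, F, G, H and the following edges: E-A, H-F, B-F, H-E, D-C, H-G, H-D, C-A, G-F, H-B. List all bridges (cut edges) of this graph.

none

The edges on the cycle H-D-C-A-E-H are not bridges since each lies on that cycle.
Every edge lies on some cycle, so there are no bridges.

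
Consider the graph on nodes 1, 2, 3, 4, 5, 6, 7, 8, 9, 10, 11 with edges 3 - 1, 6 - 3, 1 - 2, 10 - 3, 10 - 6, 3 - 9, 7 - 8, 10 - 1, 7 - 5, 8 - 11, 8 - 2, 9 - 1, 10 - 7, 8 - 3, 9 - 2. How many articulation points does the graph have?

2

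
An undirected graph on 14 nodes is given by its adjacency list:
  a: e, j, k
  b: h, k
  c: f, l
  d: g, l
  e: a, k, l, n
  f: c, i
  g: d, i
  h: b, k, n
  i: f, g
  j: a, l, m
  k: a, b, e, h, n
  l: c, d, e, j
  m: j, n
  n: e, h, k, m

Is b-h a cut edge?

After removing b-h, the path b-k-h still connects them, so the edge is not a bridge.

No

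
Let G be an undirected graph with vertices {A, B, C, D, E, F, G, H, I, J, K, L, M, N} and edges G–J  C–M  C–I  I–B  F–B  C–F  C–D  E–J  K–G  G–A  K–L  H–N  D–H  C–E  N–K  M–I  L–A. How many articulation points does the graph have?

Removing C increases the component count from 1 to 2, so C is a cut vertex.
By contrast removing H leaves 1 component; it is not a cut vertex. No other vertex is a cut vertex either.

1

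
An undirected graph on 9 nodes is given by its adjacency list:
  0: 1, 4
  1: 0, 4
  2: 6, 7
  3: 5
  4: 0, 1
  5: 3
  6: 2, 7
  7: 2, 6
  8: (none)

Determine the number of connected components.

4

8 is isolated — a component by itself.
Starting from 3 we can reach 3, 5. That is one component of size 2.
Starting from 2 we can reach 2, 6, 7. That is one component of size 3.
Starting from 0 we can reach 0, 1, 4. That is one component of size 3.
Total: 4 components.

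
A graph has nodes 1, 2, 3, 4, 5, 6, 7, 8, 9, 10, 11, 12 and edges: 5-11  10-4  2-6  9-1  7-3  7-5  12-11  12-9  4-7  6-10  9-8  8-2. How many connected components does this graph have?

Starting from 1 we can reach 1, 2, 3, 4, 5, 6, 7, 8, 9, 10, 11, 12. That is one component of size 12.
Total: 1 component.

1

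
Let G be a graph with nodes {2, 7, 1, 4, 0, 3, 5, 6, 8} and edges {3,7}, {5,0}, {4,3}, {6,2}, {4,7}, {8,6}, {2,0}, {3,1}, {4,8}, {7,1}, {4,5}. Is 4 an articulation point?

Yes

Deleting 4 raises the number of components from 1 to 2, so 4 is a cut vertex.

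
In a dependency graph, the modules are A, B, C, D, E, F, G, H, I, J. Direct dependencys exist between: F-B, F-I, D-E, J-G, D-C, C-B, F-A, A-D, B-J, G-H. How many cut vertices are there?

Removing B increases the component count from 1 to 2, so B is a cut vertex.
Removing D increases the component count from 1 to 2, so D is a cut vertex.
Removing F increases the component count from 1 to 2, so F is a cut vertex.
Likewise G, J are cut vertices.
By contrast removing E leaves 1 component; it is not a cut vertex. No other vertex is a cut vertex either.

5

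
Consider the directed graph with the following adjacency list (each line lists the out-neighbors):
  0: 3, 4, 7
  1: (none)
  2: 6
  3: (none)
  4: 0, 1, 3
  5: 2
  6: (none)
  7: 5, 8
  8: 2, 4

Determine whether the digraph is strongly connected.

There is no directed path from 5 to 8, so the graph is not strongly connected.

No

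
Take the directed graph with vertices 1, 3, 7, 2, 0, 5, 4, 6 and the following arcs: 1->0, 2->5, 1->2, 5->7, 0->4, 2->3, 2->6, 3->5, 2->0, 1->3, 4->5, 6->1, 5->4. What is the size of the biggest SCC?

{1, 2, 6} are all mutually reachable — one SCC of size 3.
{4, 5} are all mutually reachable — one SCC of size 2.
{3} is an SCC by itself.
{0} is an SCC by itself.
{7} is an SCC by itself.
The largest has 3 vertices.

3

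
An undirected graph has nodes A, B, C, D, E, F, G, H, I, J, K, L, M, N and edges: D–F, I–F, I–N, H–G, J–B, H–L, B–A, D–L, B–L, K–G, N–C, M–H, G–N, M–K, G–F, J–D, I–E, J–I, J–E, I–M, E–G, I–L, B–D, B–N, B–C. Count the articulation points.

1

Removing B increases the component count from 1 to 2, so B is a cut vertex.
By contrast removing I leaves 1 component; it is not a cut vertex. No other vertex is a cut vertex either.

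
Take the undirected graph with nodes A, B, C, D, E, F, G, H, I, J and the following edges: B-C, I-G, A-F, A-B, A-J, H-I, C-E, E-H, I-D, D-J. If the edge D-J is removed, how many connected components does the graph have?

1

D and J are still connected via D-I-H-E-C-B-A-J, so the component count stays at 1.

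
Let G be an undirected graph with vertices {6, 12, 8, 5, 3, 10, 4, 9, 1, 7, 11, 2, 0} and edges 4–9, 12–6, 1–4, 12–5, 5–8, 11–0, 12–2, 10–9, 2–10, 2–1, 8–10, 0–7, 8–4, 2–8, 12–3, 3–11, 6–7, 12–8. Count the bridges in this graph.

0

The edges on the cycle 2-1-4-9-10-2 are not bridges since each lies on that cycle.
Every edge lies on some cycle, so there are no bridges.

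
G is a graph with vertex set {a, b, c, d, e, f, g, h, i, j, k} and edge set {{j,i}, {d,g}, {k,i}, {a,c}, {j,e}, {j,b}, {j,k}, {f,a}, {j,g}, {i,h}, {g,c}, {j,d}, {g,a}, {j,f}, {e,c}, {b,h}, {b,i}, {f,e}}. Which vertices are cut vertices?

Removing j increases the component count from 1 to 2, so j is a cut vertex.
By contrast removing f leaves 1 component; it is not a cut vertex. No other vertex is a cut vertex either.

j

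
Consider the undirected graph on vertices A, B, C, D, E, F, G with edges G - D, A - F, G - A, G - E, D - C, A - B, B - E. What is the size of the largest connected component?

Starting from A we can reach A, B, C, D, E, F, G. That is one component of size 7.
The largest has 7 vertices.

7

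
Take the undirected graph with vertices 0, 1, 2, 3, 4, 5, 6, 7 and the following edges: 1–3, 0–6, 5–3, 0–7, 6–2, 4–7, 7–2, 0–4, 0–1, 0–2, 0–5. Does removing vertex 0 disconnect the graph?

Deleting 0 raises the number of components from 1 to 2, so 0 is a cut vertex.

Yes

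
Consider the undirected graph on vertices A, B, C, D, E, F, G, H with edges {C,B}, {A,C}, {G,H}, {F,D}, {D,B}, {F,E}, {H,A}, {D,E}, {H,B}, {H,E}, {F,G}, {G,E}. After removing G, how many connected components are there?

With G gone, the remaining components are: {A, B, C, D, E, F, H}.
That is 1 component.

1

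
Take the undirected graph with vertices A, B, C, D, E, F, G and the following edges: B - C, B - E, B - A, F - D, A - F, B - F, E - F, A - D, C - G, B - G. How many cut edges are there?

The edges on the cycle B-C-G-B are not bridges since each lies on that cycle.
Every edge lies on some cycle, so there are no bridges.

0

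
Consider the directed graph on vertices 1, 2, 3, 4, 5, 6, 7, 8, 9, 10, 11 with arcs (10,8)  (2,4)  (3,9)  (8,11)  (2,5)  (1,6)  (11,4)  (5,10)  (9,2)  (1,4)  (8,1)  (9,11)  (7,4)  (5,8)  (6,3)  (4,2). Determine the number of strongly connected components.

{1, 2, 3, 4, 5, 6, 8, 9, 10, 11} are all mutually reachable — one SCC of size 10.
{7} is an SCC by itself.
That gives 2 strongly connected components.

2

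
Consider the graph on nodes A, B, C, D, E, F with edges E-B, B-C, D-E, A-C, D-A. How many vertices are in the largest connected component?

F is isolated — a component by itself.
Starting from A we can reach A, B, C, D, E. That is one component of size 5.
The largest has 5 vertices.

5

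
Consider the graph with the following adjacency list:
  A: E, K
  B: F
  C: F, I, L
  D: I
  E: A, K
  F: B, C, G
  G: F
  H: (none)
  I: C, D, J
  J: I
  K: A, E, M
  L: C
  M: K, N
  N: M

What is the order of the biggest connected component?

8

H is isolated — a component by itself.
Starting from A we can reach A, E, K, M, N. That is one component of size 5.
Starting from B we can reach B, C, D, F, G, I, J, L. That is one component of size 8.
The largest has 8 vertices.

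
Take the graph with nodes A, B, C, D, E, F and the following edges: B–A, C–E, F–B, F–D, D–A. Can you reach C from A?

No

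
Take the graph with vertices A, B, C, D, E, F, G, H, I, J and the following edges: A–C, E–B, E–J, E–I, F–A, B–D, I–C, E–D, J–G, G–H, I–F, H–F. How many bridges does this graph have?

0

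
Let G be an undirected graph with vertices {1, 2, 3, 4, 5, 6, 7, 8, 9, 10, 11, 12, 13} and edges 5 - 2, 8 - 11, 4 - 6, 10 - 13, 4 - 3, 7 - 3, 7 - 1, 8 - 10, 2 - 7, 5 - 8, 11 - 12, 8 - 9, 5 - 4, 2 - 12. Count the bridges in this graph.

5

The edges on the cycle 5-8-11-12-2-5 are not bridges since each lies on that cycle.
But removing 10 - 13 disconnects 10 from 13; removing 6 - 4 disconnects 6 from 4; removing 10 - 8 disconnects 10 from 8; removing 1 - 7 disconnects 1 from 7 — these are bridges.
In total 5 edges are bridges.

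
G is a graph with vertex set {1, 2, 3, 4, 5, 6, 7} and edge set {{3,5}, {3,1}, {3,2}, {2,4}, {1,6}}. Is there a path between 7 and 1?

The component containing 7 is {7}, and 1 is not in it.

No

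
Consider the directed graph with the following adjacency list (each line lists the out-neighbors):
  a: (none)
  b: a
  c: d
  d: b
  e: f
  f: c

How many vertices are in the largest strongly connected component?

1

{d} is an SCC by itself.
{c} is an SCC by itself.
{a} is an SCC by itself.
{e} is an SCC by itself.
{b} is an SCC by itself.
(and 1 more singleton SCC)
The largest has 1 vertex.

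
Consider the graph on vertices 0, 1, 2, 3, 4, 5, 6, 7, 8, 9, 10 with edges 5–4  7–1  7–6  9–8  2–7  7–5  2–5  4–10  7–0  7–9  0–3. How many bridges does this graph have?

The edges on the cycle 2-7-5-2 are not bridges since each lies on that cycle.
But removing 10–4 disconnects 10 from 4; removing 7–0 disconnects 7 from 0; removing 9–8 disconnects 9 from 8; removing 3–0 disconnects 3 from 0 — these are bridges.
In total 8 edges are bridges.

8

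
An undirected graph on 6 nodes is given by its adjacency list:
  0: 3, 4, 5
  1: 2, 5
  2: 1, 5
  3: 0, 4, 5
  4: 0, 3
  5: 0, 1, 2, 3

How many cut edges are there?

The edges on the cycle 5-1-2-5 are not bridges since each lies on that cycle.
Every edge lies on some cycle, so there are no bridges.

0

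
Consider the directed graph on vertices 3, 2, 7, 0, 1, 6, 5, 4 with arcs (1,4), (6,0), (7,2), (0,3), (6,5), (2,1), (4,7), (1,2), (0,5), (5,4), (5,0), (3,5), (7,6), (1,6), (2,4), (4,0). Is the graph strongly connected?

From 6 we can reach every vertex (0, 1, 2, 3, 4, 5, 6, 7), and every vertex can reach 6 (0, 1, 2, 3, 4, 5, 6, 7). So the whole graph is one strongly connected component.

Yes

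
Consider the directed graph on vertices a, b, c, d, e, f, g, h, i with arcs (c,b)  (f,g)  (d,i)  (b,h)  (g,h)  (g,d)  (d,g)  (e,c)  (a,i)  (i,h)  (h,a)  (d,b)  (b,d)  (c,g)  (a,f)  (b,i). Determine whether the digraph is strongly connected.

There is no directed path from c to e, so the graph is not strongly connected.

No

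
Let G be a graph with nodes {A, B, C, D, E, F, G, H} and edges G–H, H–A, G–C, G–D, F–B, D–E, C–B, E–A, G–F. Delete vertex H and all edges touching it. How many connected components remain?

With H gone, the remaining components are: {A, B, C, D, E, F, G}.
That is 1 component.

1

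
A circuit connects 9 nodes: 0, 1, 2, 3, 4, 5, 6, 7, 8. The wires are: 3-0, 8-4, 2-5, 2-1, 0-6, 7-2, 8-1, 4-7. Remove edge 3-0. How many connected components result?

3

Before removal there are 2 components.
3-0 is a bridge — removing it separates 3's side from 0's side.
After removal: 3 components.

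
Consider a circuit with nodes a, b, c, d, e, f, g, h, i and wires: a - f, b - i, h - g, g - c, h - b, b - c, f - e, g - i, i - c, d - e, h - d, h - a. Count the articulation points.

1

Removing h increases the component count from 1 to 2, so h is a cut vertex.
By contrast removing e leaves 1 component; it is not a cut vertex. No other vertex is a cut vertex either.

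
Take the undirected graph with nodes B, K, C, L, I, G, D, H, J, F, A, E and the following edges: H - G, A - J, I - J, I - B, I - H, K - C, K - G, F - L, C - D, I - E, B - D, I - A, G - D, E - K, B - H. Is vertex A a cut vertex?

Deleting A leaves 2 components (was 2), so A is not a cut vertex.

No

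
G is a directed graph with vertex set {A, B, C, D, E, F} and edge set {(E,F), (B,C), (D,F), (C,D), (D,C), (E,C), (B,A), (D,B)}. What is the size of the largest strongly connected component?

3

{B, C, D} are all mutually reachable — one SCC of size 3.
{F} is an SCC by itself.
{E} is an SCC by itself.
{A} is an SCC by itself.
The largest has 3 vertices.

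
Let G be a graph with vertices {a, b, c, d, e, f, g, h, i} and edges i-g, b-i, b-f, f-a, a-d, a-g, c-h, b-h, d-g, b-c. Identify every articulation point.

b

Removing b increases the component count from 2 to 3, so b is a cut vertex.
By contrast removing g leaves 2 components; it is not a cut vertex. No other vertex is a cut vertex either.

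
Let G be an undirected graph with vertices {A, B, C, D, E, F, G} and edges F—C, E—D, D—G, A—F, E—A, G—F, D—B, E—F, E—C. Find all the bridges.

The edges on the cycle E-D-G-F-A-E are not bridges since each lies on that cycle.
But removing D—B disconnects D from B — this is a bridge.

B-D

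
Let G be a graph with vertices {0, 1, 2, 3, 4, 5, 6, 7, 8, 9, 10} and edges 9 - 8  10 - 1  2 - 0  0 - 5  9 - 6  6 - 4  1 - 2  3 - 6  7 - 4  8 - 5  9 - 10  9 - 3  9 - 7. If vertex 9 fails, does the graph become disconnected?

Deleting 9 raises the number of components from 1 to 2, so 9 is a cut vertex.

Yes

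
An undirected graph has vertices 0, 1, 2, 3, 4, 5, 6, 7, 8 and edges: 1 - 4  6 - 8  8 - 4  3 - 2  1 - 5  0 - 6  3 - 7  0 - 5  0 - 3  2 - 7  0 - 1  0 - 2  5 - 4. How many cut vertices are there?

1

Removing 0 increases the component count from 1 to 2, so 0 is a cut vertex.
By contrast removing 7 leaves 1 component; it is not a cut vertex. No other vertex is a cut vertex either.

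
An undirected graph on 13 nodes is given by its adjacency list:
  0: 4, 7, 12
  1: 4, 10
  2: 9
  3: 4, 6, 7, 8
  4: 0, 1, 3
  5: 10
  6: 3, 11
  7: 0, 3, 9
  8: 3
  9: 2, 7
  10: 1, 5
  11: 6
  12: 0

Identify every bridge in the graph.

0-12, 1-10, 1-4, 10-5, 11-6, 2-9, 3-6, 3-8, 7-9

The edges on the cycle 7-0-4-3-7 are not bridges since each lies on that cycle.
But removing 0-12 disconnects 0 from 12; removing 10-5 disconnects 10 from 5; removing 3-8 disconnects 3 from 8; removing 2-9 disconnects 2 from 9 — these are bridges.
In total 9 edges are bridges.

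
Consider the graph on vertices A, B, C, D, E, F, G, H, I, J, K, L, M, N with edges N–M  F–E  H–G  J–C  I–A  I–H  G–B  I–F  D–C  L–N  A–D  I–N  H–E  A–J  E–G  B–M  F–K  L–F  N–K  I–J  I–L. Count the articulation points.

Removing I increases the component count from 1 to 2, so I is a cut vertex.
By contrast removing J leaves 1 component; it is not a cut vertex. No other vertex is a cut vertex either.

1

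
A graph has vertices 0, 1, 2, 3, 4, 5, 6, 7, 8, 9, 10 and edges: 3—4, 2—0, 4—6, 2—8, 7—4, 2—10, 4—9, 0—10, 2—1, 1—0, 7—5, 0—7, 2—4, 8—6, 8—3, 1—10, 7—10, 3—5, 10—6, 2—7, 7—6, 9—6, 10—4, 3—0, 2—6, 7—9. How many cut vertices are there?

0

Removing 3, for instance, still leaves 1 component. No single vertex removal increases the component count — the graph has no articulation points.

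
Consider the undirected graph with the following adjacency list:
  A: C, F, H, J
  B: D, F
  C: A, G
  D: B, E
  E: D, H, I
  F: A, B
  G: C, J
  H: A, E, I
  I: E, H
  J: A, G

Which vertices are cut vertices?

A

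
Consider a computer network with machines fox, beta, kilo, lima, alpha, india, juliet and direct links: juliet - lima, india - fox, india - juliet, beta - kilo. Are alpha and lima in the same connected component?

The component containing alpha is {alpha}, and lima is not in it.

No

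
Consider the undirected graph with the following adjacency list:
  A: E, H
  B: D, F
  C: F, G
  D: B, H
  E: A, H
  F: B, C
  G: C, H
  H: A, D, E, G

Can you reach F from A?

Yes

From A we can reach A, B, C, D, E, F, G, H, which includes F.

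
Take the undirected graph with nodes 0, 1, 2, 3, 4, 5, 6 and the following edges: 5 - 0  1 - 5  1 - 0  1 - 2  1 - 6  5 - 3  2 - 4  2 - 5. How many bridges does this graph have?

The edges on the cycle 1-2-5-1 are not bridges since each lies on that cycle.
But removing 6 - 1 disconnects 6 from 1; removing 3 - 5 disconnects 3 from 5; removing 2 - 4 disconnects 2 from 4 — these are bridges.
That makes 3 bridges.

3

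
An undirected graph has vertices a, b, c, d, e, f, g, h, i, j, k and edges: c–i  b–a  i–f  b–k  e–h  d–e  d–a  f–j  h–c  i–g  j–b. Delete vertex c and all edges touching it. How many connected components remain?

1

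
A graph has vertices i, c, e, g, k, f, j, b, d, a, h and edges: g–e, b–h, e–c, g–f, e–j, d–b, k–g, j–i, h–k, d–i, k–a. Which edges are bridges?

The edges on the cycle d-b-h-k-g-e-j-i-d are not bridges since each lies on that cycle.
But removing a–k disconnects a from k; removing f–g disconnects f from g; removing c–e disconnects c from e — these are bridges.

a-k, c-e, f-g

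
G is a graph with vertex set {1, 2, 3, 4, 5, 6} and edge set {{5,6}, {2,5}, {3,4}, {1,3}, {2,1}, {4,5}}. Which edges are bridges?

5-6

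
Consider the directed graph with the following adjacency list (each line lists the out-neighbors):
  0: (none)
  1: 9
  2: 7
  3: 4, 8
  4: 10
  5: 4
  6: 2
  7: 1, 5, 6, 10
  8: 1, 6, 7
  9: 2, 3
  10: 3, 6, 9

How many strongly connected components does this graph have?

2

{1, 2, 3, 4, 5, 6, 7, 8, 9, 10} are all mutually reachable — one SCC of size 10.
{0} is an SCC by itself.
That gives 2 strongly connected components.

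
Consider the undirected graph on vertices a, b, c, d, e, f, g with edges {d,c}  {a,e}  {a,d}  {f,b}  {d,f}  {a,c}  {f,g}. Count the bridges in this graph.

4

The edges on the cycle a-d-c-a are not bridges since each lies on that cycle.
But removing f-b disconnects f from b; removing d-f disconnects d from f; removing f-g disconnects f from g; removing a-e disconnects a from e — these are bridges.
That makes 4 bridges.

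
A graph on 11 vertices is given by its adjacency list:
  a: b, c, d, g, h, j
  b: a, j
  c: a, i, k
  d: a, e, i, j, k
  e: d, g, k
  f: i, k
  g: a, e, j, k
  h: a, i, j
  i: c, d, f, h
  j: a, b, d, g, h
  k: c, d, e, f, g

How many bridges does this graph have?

0

The edges on the cycle d-j-h-a-d are not bridges since each lies on that cycle.
Every edge lies on some cycle, so there are no bridges.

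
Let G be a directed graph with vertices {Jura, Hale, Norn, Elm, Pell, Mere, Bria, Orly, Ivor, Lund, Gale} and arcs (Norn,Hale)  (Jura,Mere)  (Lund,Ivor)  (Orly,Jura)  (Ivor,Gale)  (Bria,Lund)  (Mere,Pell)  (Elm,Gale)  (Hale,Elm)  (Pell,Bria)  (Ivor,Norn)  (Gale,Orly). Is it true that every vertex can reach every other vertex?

From Pell we can reach every vertex (Elm, Bria, Gale, Hale, Ivor, Jura, Lund, Mere, Norn, Orly, Pell), and every vertex can reach Pell (Elm, Bria, Gale, Hale, Ivor, Jura, Lund, Mere, Norn, Orly, Pell). So the whole graph is one strongly connected component.

Yes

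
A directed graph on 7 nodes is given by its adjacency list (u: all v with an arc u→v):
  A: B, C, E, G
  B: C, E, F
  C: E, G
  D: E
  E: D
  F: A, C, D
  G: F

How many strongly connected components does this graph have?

{A, B, C, F, G} are all mutually reachable — one SCC of size 5.
{D, E} are all mutually reachable — one SCC of size 2.
That gives 2 strongly connected components.

2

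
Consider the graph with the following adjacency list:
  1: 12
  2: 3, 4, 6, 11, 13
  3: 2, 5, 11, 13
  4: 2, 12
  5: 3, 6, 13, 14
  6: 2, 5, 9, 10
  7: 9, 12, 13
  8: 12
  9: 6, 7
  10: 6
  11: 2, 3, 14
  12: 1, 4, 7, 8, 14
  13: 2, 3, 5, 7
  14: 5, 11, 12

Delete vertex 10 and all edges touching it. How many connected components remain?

1

With 10 gone, the remaining components are: {1, 2, 3, 4, 5, 6, 7, 8, 9, 11, 12, 13, 14}.
That is 1 component.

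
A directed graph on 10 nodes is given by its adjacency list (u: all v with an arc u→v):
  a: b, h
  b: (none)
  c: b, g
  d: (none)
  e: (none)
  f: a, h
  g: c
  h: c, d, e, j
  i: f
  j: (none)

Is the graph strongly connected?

There is no directed path from b to a, so the graph is not strongly connected.

No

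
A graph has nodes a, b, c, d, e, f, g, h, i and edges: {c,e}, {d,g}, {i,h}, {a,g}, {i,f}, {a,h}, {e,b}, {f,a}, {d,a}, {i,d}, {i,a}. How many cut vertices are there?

1

Removing e increases the component count from 2 to 3, so e is a cut vertex.
By contrast removing h leaves 2 components; it is not a cut vertex. No other vertex is a cut vertex either.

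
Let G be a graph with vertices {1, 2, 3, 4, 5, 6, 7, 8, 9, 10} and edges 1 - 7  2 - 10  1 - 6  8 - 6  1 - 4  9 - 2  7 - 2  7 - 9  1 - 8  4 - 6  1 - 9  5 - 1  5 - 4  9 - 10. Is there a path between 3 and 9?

No

The component containing 3 is {3}, and 9 is not in it.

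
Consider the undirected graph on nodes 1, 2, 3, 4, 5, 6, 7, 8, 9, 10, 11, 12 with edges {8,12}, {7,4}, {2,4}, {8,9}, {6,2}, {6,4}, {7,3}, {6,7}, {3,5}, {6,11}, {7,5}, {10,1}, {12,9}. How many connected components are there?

3

Starting from 1 we can reach 1, 10. That is one component of size 2.
Starting from 8 we can reach 8, 9, 12. That is one component of size 3.
Starting from 2 we can reach 2, 3, 4, 5, 6, 7, 11. That is one component of size 7.
Total: 3 components.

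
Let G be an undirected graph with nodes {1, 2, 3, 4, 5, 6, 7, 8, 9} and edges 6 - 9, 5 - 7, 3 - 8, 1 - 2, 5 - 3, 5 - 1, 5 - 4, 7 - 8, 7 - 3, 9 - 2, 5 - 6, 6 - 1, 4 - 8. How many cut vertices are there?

1

Removing 5 increases the component count from 1 to 2, so 5 is a cut vertex.
By contrast removing 7 leaves 1 component; it is not a cut vertex. No other vertex is a cut vertex either.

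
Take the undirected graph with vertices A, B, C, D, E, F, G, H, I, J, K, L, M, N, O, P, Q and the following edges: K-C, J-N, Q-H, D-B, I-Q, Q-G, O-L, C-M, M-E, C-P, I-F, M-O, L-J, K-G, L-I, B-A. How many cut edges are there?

8

The edges on the cycle K-C-M-O-L-I-Q-G-K are not bridges since each lies on that cycle.
But removing C-P disconnects C from P; removing H-Q disconnects H from Q; removing A-B disconnects A from B; removing F-I disconnects F from I — these are bridges.
In total 8 edges are bridges.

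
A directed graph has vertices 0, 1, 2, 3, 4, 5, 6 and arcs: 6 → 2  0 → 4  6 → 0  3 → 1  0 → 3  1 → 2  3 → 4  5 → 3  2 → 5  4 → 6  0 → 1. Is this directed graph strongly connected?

From 2 we can reach every vertex (0, 1, 2, 3, 4, 5, 6), and every vertex can reach 2 (0, 1, 2, 3, 4, 5, 6). So the whole graph is one strongly connected component.

Yes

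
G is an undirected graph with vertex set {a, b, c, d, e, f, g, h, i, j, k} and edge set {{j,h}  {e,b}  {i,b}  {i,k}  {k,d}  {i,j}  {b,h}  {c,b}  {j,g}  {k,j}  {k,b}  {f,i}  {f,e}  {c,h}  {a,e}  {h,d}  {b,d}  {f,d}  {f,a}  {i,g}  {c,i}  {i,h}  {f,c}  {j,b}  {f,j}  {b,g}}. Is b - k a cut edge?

No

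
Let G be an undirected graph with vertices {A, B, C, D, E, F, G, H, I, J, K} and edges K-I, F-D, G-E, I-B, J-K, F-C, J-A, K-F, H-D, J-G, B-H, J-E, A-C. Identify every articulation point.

J

Removing J increases the component count from 1 to 2, so J is a cut vertex.
By contrast removing B leaves 1 component; it is not a cut vertex. No other vertex is a cut vertex either.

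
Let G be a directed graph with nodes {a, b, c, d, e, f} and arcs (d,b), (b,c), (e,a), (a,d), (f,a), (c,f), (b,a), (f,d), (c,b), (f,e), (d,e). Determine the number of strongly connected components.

{a, b, c, d, e, f} are all mutually reachable — one SCC of size 6.
That gives 1 strongly connected component.

1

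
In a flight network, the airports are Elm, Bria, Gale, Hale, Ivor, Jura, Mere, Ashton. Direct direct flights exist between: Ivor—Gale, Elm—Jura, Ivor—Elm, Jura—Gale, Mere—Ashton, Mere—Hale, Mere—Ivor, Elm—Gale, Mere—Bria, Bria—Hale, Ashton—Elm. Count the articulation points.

1

Removing Mere increases the component count from 1 to 2, so Mere is a cut vertex.
By contrast removing Ivor leaves 1 component; it is not a cut vertex. No other vertex is a cut vertex either.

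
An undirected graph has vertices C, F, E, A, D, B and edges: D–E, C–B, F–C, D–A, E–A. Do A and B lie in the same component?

No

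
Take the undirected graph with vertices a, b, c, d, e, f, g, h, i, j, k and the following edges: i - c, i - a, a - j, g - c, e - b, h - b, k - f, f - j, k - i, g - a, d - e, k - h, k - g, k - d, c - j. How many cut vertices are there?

1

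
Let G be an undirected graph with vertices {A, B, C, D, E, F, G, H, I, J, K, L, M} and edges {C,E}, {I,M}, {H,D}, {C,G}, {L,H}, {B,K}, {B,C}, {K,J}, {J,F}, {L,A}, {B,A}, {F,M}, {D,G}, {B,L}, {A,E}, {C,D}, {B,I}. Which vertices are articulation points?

Removing B increases the component count from 1 to 2, so B is a cut vertex.
By contrast removing F leaves 1 component; it is not a cut vertex. No other vertex is a cut vertex either.

B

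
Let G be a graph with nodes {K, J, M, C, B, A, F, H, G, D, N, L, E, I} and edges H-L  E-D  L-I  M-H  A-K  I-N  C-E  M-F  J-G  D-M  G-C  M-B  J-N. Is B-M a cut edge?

Removing B-M leaves no path between B and M: the component count goes from 2 to 3. So it is a bridge.

Yes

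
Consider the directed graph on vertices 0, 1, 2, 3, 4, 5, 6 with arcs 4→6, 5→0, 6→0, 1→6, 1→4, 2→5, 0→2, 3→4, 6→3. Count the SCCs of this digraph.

{0, 2, 5} are all mutually reachable — one SCC of size 3.
{3, 4, 6} are all mutually reachable — one SCC of size 3.
{1} is an SCC by itself.
That gives 3 strongly connected components.

3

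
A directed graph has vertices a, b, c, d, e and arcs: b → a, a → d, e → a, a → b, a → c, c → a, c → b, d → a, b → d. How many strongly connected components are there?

2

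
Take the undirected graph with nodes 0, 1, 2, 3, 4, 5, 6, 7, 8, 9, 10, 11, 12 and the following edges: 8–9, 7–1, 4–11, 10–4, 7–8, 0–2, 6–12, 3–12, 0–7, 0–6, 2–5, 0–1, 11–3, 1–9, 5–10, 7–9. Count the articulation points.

Removing 0 increases the component count from 1 to 2, so 0 is a cut vertex.
By contrast removing 9 leaves 1 component; it is not a cut vertex. No other vertex is a cut vertex either.

1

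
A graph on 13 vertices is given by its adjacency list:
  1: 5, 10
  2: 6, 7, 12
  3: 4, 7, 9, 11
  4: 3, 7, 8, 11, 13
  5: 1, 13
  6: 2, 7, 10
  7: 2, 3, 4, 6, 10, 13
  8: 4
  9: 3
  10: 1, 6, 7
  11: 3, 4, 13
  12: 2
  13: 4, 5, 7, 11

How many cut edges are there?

The edges on the cycle 11-4-3-11 are not bridges since each lies on that cycle.
But removing 9-3 disconnects 9 from 3; removing 12-2 disconnects 12 from 2; removing 4-8 disconnects 4 from 8 — these are bridges.
That makes 3 bridges.

3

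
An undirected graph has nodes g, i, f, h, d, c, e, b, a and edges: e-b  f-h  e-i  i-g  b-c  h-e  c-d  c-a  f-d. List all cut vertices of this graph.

Removing c increases the component count from 1 to 2, so c is a cut vertex.
Removing e increases the component count from 1 to 2, so e is a cut vertex.
Removing i increases the component count from 1 to 2, so i is a cut vertex.
By contrast removing g leaves 1 component; it is not a cut vertex. No other vertex is a cut vertex either.

c, e, i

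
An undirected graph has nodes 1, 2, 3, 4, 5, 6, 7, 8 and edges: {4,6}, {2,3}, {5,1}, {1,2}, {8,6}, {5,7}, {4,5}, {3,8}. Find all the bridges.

5-7

The edges on the cycle 4-5-1-2-3-8-6-4 are not bridges since each lies on that cycle.
But removing 5-7 disconnects 5 from 7 — this is a bridge.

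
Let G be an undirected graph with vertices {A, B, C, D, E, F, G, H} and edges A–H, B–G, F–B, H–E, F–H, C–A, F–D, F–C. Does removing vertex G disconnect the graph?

Deleting G leaves 1 component (was 1), so G is not a cut vertex.

No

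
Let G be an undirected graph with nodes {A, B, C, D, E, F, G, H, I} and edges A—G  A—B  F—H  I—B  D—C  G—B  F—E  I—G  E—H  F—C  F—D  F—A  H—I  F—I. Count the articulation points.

Removing F increases the component count from 1 to 2, so F is a cut vertex.
By contrast removing H leaves 1 component; it is not a cut vertex. No other vertex is a cut vertex either.

1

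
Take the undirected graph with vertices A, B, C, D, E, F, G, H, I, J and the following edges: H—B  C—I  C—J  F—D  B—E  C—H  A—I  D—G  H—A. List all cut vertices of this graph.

B, C, D, H

Removing B increases the component count from 2 to 3, so B is a cut vertex.
Removing C increases the component count from 2 to 3, so C is a cut vertex.
Removing D increases the component count from 2 to 3, so D is a cut vertex.
Likewise H is a cut vertex.
By contrast removing E leaves 2 components; it is not a cut vertex. No other vertex is a cut vertex either.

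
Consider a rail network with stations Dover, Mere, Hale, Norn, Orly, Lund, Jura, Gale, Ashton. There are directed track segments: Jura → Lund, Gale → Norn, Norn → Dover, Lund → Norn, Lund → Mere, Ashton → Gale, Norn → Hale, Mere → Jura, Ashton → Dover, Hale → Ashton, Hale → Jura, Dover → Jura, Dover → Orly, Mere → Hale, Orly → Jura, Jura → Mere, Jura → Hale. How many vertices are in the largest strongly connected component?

{Gale, Hale, Jura, Lund, Mere, Norn, Orly, Dover, Ashton} are all mutually reachable — one SCC of size 9.
The largest has 9 vertices.

9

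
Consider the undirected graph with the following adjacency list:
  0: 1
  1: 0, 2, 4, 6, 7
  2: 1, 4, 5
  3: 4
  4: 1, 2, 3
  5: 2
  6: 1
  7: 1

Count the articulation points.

Removing 1 increases the component count from 1 to 4, so 1 is a cut vertex.
Removing 2 increases the component count from 1 to 2, so 2 is a cut vertex.
Removing 4 increases the component count from 1 to 2, so 4 is a cut vertex.
By contrast removing 0 leaves 1 component; it is not a cut vertex. No other vertex is a cut vertex either.

3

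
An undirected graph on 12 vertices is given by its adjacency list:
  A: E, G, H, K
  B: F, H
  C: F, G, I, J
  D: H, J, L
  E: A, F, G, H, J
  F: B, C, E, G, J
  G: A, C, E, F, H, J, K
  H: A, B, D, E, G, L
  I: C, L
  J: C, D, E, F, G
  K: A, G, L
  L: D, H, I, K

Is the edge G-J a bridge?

No

After removing G-J, the path G-E-J still connects them, so the edge is not a bridge.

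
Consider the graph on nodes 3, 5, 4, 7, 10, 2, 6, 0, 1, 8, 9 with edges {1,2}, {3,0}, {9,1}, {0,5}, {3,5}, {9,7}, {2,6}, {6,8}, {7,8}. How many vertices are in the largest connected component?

6

10 is isolated — a component by itself.
4 is isolated — a component by itself.
Starting from 0 we can reach 0, 3, 5. That is one component of size 3.
Starting from 1 we can reach 1, 2, 6, 7, 8, 9. That is one component of size 6.
The largest has 6 vertices.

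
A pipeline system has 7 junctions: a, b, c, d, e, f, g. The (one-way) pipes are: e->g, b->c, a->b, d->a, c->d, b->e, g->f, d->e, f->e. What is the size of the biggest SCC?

4

{a, b, c, d} are all mutually reachable — one SCC of size 4.
{e, f, g} are all mutually reachable — one SCC of size 3.
The largest has 4 vertices.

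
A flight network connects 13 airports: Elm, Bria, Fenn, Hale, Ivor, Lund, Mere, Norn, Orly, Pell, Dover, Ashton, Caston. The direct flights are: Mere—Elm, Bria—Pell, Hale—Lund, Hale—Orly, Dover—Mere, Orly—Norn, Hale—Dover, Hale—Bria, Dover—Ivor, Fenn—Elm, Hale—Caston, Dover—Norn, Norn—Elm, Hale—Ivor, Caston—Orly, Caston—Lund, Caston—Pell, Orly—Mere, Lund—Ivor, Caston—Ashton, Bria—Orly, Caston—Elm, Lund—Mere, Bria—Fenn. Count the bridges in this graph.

The edges on the cycle Hale-Caston-Pell-Bria-Hale are not bridges since each lies on that cycle.
But removing Caston—Ashton disconnects Caston from Ashton — this is a bridge.

1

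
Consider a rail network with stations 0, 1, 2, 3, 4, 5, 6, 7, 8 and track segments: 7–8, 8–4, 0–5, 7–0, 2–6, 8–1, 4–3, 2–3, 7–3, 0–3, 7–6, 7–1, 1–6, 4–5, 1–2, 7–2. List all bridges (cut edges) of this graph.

none

The edges on the cycle 7-8-4-5-0-7 are not bridges since each lies on that cycle.
Every edge lies on some cycle, so there are no bridges.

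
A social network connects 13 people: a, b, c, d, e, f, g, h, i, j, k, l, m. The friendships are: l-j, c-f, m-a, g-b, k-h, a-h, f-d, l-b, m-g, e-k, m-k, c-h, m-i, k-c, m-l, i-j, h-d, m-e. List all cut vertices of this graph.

Removing m increases the component count from 1 to 2, so m is a cut vertex.
By contrast removing f leaves 1 component; it is not a cut vertex. No other vertex is a cut vertex either.

m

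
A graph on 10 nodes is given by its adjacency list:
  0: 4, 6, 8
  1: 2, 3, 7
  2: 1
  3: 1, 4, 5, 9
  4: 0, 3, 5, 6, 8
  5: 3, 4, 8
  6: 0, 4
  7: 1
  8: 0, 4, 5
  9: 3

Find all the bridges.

1-2, 1-3, 1-7, 3-9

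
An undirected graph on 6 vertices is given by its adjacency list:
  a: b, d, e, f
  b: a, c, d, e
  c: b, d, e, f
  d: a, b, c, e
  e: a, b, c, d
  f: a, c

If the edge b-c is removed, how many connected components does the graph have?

b and c are still connected via b-d-c, so the component count stays at 1.

1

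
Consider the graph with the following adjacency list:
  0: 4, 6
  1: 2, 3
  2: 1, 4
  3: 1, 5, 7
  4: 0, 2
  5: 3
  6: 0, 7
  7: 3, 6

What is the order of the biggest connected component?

8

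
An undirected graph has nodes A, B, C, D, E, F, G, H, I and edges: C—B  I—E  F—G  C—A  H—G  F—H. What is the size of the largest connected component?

3

D is isolated — a component by itself.
Starting from E we can reach E, I. That is one component of size 2.
Starting from F we can reach F, G, H. That is one component of size 3.
Starting from A we can reach A, B, C. That is one component of size 3.
The largest has 3 vertices.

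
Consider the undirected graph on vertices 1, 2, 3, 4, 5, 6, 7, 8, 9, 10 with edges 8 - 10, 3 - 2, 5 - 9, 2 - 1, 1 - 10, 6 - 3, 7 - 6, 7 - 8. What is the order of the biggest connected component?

7

4 is isolated — a component by itself.
Starting from 5 we can reach 5, 9. That is one component of size 2.
Starting from 1 we can reach 1, 2, 3, 6, 7, 8, 10. That is one component of size 7.
The largest has 7 vertices.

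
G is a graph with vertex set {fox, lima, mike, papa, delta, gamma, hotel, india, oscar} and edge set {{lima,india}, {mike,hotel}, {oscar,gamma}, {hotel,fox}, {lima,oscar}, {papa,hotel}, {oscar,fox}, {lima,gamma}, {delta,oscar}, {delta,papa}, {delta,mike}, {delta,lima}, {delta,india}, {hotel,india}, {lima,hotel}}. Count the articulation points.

Removing gamma, for instance, still leaves 1 component. No single vertex removal increases the component count — the graph has no articulation points.

0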